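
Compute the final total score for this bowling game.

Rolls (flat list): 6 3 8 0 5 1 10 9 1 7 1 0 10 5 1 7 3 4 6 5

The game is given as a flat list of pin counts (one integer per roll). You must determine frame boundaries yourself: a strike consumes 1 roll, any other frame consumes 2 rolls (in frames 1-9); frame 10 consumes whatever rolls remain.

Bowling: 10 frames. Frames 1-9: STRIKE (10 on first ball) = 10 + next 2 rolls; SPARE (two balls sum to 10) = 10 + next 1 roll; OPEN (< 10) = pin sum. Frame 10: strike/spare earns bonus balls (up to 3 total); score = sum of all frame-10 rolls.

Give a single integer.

Answer: 118

Derivation:
Frame 1: OPEN (6+3=9). Cumulative: 9
Frame 2: OPEN (8+0=8). Cumulative: 17
Frame 3: OPEN (5+1=6). Cumulative: 23
Frame 4: STRIKE. 10 + next two rolls (9+1) = 20. Cumulative: 43
Frame 5: SPARE (9+1=10). 10 + next roll (7) = 17. Cumulative: 60
Frame 6: OPEN (7+1=8). Cumulative: 68
Frame 7: SPARE (0+10=10). 10 + next roll (5) = 15. Cumulative: 83
Frame 8: OPEN (5+1=6). Cumulative: 89
Frame 9: SPARE (7+3=10). 10 + next roll (4) = 14. Cumulative: 103
Frame 10: SPARE. Sum of all frame-10 rolls (4+6+5) = 15. Cumulative: 118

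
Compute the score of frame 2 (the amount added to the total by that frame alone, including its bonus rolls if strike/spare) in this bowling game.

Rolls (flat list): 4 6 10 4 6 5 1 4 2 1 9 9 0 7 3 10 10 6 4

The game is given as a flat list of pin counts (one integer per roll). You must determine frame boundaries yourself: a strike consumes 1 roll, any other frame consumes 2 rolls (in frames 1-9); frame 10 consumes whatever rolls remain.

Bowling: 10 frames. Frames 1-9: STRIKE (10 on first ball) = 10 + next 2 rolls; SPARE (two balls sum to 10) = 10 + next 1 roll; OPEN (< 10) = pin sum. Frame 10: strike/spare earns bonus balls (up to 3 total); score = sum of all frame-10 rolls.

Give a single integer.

Answer: 20

Derivation:
Frame 1: SPARE (4+6=10). 10 + next roll (10) = 20. Cumulative: 20
Frame 2: STRIKE. 10 + next two rolls (4+6) = 20. Cumulative: 40
Frame 3: SPARE (4+6=10). 10 + next roll (5) = 15. Cumulative: 55
Frame 4: OPEN (5+1=6). Cumulative: 61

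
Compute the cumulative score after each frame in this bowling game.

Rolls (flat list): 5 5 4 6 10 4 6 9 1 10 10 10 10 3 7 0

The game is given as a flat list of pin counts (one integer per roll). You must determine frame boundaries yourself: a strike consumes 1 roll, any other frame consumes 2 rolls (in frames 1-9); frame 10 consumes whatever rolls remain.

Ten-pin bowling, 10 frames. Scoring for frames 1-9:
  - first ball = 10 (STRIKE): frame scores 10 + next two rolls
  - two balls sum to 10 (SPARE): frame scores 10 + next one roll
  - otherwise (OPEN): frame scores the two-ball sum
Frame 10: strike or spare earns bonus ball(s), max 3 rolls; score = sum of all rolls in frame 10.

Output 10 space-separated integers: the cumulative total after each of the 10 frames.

Frame 1: SPARE (5+5=10). 10 + next roll (4) = 14. Cumulative: 14
Frame 2: SPARE (4+6=10). 10 + next roll (10) = 20. Cumulative: 34
Frame 3: STRIKE. 10 + next two rolls (4+6) = 20. Cumulative: 54
Frame 4: SPARE (4+6=10). 10 + next roll (9) = 19. Cumulative: 73
Frame 5: SPARE (9+1=10). 10 + next roll (10) = 20. Cumulative: 93
Frame 6: STRIKE. 10 + next two rolls (10+10) = 30. Cumulative: 123
Frame 7: STRIKE. 10 + next two rolls (10+10) = 30. Cumulative: 153
Frame 8: STRIKE. 10 + next two rolls (10+3) = 23. Cumulative: 176
Frame 9: STRIKE. 10 + next two rolls (3+7) = 20. Cumulative: 196
Frame 10: SPARE. Sum of all frame-10 rolls (3+7+0) = 10. Cumulative: 206

Answer: 14 34 54 73 93 123 153 176 196 206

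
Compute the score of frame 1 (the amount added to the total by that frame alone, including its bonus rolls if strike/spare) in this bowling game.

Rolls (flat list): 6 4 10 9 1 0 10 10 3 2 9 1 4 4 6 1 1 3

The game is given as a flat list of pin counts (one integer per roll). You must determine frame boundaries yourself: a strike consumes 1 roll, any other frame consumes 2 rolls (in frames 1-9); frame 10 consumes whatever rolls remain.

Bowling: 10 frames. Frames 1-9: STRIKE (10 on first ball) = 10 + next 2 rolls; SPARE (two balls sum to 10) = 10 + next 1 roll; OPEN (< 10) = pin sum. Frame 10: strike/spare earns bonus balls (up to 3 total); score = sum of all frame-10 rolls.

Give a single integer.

Answer: 20

Derivation:
Frame 1: SPARE (6+4=10). 10 + next roll (10) = 20. Cumulative: 20
Frame 2: STRIKE. 10 + next two rolls (9+1) = 20. Cumulative: 40
Frame 3: SPARE (9+1=10). 10 + next roll (0) = 10. Cumulative: 50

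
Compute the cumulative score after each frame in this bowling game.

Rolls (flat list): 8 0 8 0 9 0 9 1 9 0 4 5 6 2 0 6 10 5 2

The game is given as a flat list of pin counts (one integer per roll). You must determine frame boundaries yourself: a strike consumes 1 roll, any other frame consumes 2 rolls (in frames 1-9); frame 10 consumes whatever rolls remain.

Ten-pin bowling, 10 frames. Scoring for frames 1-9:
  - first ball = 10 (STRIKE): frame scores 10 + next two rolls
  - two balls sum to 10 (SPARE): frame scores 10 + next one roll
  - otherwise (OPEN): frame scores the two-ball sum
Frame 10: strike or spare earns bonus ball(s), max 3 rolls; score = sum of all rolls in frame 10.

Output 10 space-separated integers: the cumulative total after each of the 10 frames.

Answer: 8 16 25 44 53 62 70 76 93 100

Derivation:
Frame 1: OPEN (8+0=8). Cumulative: 8
Frame 2: OPEN (8+0=8). Cumulative: 16
Frame 3: OPEN (9+0=9). Cumulative: 25
Frame 4: SPARE (9+1=10). 10 + next roll (9) = 19. Cumulative: 44
Frame 5: OPEN (9+0=9). Cumulative: 53
Frame 6: OPEN (4+5=9). Cumulative: 62
Frame 7: OPEN (6+2=8). Cumulative: 70
Frame 8: OPEN (0+6=6). Cumulative: 76
Frame 9: STRIKE. 10 + next two rolls (5+2) = 17. Cumulative: 93
Frame 10: OPEN. Sum of all frame-10 rolls (5+2) = 7. Cumulative: 100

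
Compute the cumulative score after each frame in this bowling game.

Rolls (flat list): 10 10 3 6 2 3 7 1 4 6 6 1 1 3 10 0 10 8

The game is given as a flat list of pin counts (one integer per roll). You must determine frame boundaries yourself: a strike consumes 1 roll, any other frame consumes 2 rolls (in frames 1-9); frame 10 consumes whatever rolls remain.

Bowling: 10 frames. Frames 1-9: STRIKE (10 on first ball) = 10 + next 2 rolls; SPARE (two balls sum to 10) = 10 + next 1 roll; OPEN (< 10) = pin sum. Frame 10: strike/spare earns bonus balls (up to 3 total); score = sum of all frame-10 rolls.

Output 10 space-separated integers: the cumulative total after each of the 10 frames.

Frame 1: STRIKE. 10 + next two rolls (10+3) = 23. Cumulative: 23
Frame 2: STRIKE. 10 + next two rolls (3+6) = 19. Cumulative: 42
Frame 3: OPEN (3+6=9). Cumulative: 51
Frame 4: OPEN (2+3=5). Cumulative: 56
Frame 5: OPEN (7+1=8). Cumulative: 64
Frame 6: SPARE (4+6=10). 10 + next roll (6) = 16. Cumulative: 80
Frame 7: OPEN (6+1=7). Cumulative: 87
Frame 8: OPEN (1+3=4). Cumulative: 91
Frame 9: STRIKE. 10 + next two rolls (0+10) = 20. Cumulative: 111
Frame 10: SPARE. Sum of all frame-10 rolls (0+10+8) = 18. Cumulative: 129

Answer: 23 42 51 56 64 80 87 91 111 129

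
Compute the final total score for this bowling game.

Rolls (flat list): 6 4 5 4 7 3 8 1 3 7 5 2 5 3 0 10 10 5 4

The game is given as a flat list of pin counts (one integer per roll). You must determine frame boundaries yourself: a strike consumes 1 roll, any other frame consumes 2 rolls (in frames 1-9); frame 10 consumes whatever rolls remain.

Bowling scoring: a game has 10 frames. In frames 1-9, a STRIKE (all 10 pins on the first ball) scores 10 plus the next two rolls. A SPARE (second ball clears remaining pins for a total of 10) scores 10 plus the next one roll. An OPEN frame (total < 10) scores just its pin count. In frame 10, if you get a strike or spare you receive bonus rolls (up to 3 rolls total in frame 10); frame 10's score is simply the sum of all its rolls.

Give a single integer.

Frame 1: SPARE (6+4=10). 10 + next roll (5) = 15. Cumulative: 15
Frame 2: OPEN (5+4=9). Cumulative: 24
Frame 3: SPARE (7+3=10). 10 + next roll (8) = 18. Cumulative: 42
Frame 4: OPEN (8+1=9). Cumulative: 51
Frame 5: SPARE (3+7=10). 10 + next roll (5) = 15. Cumulative: 66
Frame 6: OPEN (5+2=7). Cumulative: 73
Frame 7: OPEN (5+3=8). Cumulative: 81
Frame 8: SPARE (0+10=10). 10 + next roll (10) = 20. Cumulative: 101
Frame 9: STRIKE. 10 + next two rolls (5+4) = 19. Cumulative: 120
Frame 10: OPEN. Sum of all frame-10 rolls (5+4) = 9. Cumulative: 129

Answer: 129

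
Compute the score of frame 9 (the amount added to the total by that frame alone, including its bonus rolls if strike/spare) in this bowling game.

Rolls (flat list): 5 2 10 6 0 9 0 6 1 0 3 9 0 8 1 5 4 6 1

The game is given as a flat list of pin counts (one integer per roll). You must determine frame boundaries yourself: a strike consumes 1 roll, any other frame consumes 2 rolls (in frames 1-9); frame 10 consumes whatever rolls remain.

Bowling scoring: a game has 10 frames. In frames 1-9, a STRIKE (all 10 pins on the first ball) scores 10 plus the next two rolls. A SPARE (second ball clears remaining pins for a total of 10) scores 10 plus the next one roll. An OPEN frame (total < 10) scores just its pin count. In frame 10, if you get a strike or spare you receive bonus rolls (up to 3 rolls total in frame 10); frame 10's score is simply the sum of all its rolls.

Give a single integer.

Answer: 9

Derivation:
Frame 1: OPEN (5+2=7). Cumulative: 7
Frame 2: STRIKE. 10 + next two rolls (6+0) = 16. Cumulative: 23
Frame 3: OPEN (6+0=6). Cumulative: 29
Frame 4: OPEN (9+0=9). Cumulative: 38
Frame 5: OPEN (6+1=7). Cumulative: 45
Frame 6: OPEN (0+3=3). Cumulative: 48
Frame 7: OPEN (9+0=9). Cumulative: 57
Frame 8: OPEN (8+1=9). Cumulative: 66
Frame 9: OPEN (5+4=9). Cumulative: 75
Frame 10: OPEN. Sum of all frame-10 rolls (6+1) = 7. Cumulative: 82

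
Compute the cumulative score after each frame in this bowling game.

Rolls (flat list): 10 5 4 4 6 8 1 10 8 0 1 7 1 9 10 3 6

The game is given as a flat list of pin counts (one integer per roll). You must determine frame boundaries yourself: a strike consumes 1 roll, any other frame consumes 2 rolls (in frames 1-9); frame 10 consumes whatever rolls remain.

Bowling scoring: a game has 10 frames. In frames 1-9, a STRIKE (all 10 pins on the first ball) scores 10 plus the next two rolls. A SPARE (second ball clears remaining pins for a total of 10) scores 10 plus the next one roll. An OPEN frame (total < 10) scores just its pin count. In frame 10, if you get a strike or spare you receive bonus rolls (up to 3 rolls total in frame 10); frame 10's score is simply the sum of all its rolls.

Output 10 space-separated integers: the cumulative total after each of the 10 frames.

Frame 1: STRIKE. 10 + next two rolls (5+4) = 19. Cumulative: 19
Frame 2: OPEN (5+4=9). Cumulative: 28
Frame 3: SPARE (4+6=10). 10 + next roll (8) = 18. Cumulative: 46
Frame 4: OPEN (8+1=9). Cumulative: 55
Frame 5: STRIKE. 10 + next two rolls (8+0) = 18. Cumulative: 73
Frame 6: OPEN (8+0=8). Cumulative: 81
Frame 7: OPEN (1+7=8). Cumulative: 89
Frame 8: SPARE (1+9=10). 10 + next roll (10) = 20. Cumulative: 109
Frame 9: STRIKE. 10 + next two rolls (3+6) = 19. Cumulative: 128
Frame 10: OPEN. Sum of all frame-10 rolls (3+6) = 9. Cumulative: 137

Answer: 19 28 46 55 73 81 89 109 128 137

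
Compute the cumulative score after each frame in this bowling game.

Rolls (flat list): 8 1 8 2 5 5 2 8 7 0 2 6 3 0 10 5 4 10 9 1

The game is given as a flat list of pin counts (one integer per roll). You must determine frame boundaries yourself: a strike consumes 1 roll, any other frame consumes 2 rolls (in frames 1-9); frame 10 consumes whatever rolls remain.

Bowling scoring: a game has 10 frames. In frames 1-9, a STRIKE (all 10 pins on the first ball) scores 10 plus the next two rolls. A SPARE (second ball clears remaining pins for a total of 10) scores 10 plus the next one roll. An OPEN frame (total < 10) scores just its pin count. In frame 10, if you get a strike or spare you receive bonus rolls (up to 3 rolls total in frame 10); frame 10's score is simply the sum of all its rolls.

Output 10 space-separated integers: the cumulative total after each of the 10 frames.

Answer: 9 24 36 53 60 68 71 90 99 119

Derivation:
Frame 1: OPEN (8+1=9). Cumulative: 9
Frame 2: SPARE (8+2=10). 10 + next roll (5) = 15. Cumulative: 24
Frame 3: SPARE (5+5=10). 10 + next roll (2) = 12. Cumulative: 36
Frame 4: SPARE (2+8=10). 10 + next roll (7) = 17. Cumulative: 53
Frame 5: OPEN (7+0=7). Cumulative: 60
Frame 6: OPEN (2+6=8). Cumulative: 68
Frame 7: OPEN (3+0=3). Cumulative: 71
Frame 8: STRIKE. 10 + next two rolls (5+4) = 19. Cumulative: 90
Frame 9: OPEN (5+4=9). Cumulative: 99
Frame 10: STRIKE. Sum of all frame-10 rolls (10+9+1) = 20. Cumulative: 119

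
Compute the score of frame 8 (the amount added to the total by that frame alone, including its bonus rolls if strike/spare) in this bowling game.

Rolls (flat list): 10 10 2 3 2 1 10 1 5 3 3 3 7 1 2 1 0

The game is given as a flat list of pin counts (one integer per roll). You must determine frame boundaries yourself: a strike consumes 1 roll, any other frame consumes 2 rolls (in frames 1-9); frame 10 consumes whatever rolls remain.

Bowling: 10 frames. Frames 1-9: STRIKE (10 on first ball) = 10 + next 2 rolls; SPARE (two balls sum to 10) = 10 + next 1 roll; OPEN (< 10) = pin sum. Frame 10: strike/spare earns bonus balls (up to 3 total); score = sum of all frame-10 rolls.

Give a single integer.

Frame 1: STRIKE. 10 + next two rolls (10+2) = 22. Cumulative: 22
Frame 2: STRIKE. 10 + next two rolls (2+3) = 15. Cumulative: 37
Frame 3: OPEN (2+3=5). Cumulative: 42
Frame 4: OPEN (2+1=3). Cumulative: 45
Frame 5: STRIKE. 10 + next two rolls (1+5) = 16. Cumulative: 61
Frame 6: OPEN (1+5=6). Cumulative: 67
Frame 7: OPEN (3+3=6). Cumulative: 73
Frame 8: SPARE (3+7=10). 10 + next roll (1) = 11. Cumulative: 84
Frame 9: OPEN (1+2=3). Cumulative: 87
Frame 10: OPEN. Sum of all frame-10 rolls (1+0) = 1. Cumulative: 88

Answer: 11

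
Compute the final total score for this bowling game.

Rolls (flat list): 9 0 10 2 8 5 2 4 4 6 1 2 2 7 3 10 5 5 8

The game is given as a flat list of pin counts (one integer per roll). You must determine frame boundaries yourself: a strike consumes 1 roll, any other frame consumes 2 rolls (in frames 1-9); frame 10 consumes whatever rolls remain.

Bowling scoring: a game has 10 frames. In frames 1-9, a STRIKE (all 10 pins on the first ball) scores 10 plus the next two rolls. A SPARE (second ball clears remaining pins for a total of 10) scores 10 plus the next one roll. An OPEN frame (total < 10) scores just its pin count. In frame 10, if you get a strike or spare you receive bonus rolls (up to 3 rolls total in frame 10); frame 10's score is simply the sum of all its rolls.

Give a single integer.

Answer: 128

Derivation:
Frame 1: OPEN (9+0=9). Cumulative: 9
Frame 2: STRIKE. 10 + next two rolls (2+8) = 20. Cumulative: 29
Frame 3: SPARE (2+8=10). 10 + next roll (5) = 15. Cumulative: 44
Frame 4: OPEN (5+2=7). Cumulative: 51
Frame 5: OPEN (4+4=8). Cumulative: 59
Frame 6: OPEN (6+1=7). Cumulative: 66
Frame 7: OPEN (2+2=4). Cumulative: 70
Frame 8: SPARE (7+3=10). 10 + next roll (10) = 20. Cumulative: 90
Frame 9: STRIKE. 10 + next two rolls (5+5) = 20. Cumulative: 110
Frame 10: SPARE. Sum of all frame-10 rolls (5+5+8) = 18. Cumulative: 128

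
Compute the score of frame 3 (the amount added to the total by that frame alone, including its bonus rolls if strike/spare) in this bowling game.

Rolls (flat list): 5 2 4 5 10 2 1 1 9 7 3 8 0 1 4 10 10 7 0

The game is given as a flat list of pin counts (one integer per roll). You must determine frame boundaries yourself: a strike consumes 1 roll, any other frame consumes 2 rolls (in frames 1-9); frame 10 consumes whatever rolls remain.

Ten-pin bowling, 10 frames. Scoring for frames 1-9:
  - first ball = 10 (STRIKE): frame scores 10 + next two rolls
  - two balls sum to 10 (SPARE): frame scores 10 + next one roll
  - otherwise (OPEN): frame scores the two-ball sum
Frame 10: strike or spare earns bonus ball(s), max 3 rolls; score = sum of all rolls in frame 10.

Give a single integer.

Answer: 13

Derivation:
Frame 1: OPEN (5+2=7). Cumulative: 7
Frame 2: OPEN (4+5=9). Cumulative: 16
Frame 3: STRIKE. 10 + next two rolls (2+1) = 13. Cumulative: 29
Frame 4: OPEN (2+1=3). Cumulative: 32
Frame 5: SPARE (1+9=10). 10 + next roll (7) = 17. Cumulative: 49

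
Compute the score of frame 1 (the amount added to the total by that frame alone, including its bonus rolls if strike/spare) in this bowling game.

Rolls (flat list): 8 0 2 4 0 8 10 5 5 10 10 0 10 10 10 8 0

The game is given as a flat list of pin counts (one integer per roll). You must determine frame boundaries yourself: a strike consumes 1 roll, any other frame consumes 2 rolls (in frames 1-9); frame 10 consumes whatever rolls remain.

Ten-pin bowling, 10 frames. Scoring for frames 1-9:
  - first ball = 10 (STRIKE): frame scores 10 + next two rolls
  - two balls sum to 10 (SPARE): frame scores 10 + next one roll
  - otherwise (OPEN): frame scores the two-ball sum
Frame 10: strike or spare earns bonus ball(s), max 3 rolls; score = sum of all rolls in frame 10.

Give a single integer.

Answer: 8

Derivation:
Frame 1: OPEN (8+0=8). Cumulative: 8
Frame 2: OPEN (2+4=6). Cumulative: 14
Frame 3: OPEN (0+8=8). Cumulative: 22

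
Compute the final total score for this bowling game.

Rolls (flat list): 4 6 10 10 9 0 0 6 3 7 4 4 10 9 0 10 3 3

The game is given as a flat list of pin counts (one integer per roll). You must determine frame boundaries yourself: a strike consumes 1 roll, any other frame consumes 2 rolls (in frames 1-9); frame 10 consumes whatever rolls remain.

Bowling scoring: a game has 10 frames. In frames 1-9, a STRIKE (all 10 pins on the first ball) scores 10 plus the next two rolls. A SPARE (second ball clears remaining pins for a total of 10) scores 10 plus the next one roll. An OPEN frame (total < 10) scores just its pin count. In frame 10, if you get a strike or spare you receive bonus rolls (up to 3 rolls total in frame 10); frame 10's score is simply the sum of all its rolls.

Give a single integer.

Answer: 149

Derivation:
Frame 1: SPARE (4+6=10). 10 + next roll (10) = 20. Cumulative: 20
Frame 2: STRIKE. 10 + next two rolls (10+9) = 29. Cumulative: 49
Frame 3: STRIKE. 10 + next two rolls (9+0) = 19. Cumulative: 68
Frame 4: OPEN (9+0=9). Cumulative: 77
Frame 5: OPEN (0+6=6). Cumulative: 83
Frame 6: SPARE (3+7=10). 10 + next roll (4) = 14. Cumulative: 97
Frame 7: OPEN (4+4=8). Cumulative: 105
Frame 8: STRIKE. 10 + next two rolls (9+0) = 19. Cumulative: 124
Frame 9: OPEN (9+0=9). Cumulative: 133
Frame 10: STRIKE. Sum of all frame-10 rolls (10+3+3) = 16. Cumulative: 149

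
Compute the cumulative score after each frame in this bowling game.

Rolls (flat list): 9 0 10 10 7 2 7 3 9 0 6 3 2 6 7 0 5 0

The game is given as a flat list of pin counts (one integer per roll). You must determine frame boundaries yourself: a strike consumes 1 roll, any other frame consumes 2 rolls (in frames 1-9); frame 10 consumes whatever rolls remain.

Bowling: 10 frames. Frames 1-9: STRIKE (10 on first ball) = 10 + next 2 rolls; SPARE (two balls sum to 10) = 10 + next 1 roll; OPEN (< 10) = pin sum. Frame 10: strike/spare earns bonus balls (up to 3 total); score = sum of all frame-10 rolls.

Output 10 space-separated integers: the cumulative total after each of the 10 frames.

Frame 1: OPEN (9+0=9). Cumulative: 9
Frame 2: STRIKE. 10 + next two rolls (10+7) = 27. Cumulative: 36
Frame 3: STRIKE. 10 + next two rolls (7+2) = 19. Cumulative: 55
Frame 4: OPEN (7+2=9). Cumulative: 64
Frame 5: SPARE (7+3=10). 10 + next roll (9) = 19. Cumulative: 83
Frame 6: OPEN (9+0=9). Cumulative: 92
Frame 7: OPEN (6+3=9). Cumulative: 101
Frame 8: OPEN (2+6=8). Cumulative: 109
Frame 9: OPEN (7+0=7). Cumulative: 116
Frame 10: OPEN. Sum of all frame-10 rolls (5+0) = 5. Cumulative: 121

Answer: 9 36 55 64 83 92 101 109 116 121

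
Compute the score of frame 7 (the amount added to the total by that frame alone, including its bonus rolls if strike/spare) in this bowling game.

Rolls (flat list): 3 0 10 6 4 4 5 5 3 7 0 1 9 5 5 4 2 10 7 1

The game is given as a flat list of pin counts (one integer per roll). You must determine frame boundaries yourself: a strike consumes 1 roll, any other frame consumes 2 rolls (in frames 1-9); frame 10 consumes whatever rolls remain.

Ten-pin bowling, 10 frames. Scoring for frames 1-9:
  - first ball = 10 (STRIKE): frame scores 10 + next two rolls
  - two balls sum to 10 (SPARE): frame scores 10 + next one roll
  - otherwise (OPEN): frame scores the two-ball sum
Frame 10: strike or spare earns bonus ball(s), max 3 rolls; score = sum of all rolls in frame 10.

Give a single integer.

Answer: 15

Derivation:
Frame 1: OPEN (3+0=3). Cumulative: 3
Frame 2: STRIKE. 10 + next two rolls (6+4) = 20. Cumulative: 23
Frame 3: SPARE (6+4=10). 10 + next roll (4) = 14. Cumulative: 37
Frame 4: OPEN (4+5=9). Cumulative: 46
Frame 5: OPEN (5+3=8). Cumulative: 54
Frame 6: OPEN (7+0=7). Cumulative: 61
Frame 7: SPARE (1+9=10). 10 + next roll (5) = 15. Cumulative: 76
Frame 8: SPARE (5+5=10). 10 + next roll (4) = 14. Cumulative: 90
Frame 9: OPEN (4+2=6). Cumulative: 96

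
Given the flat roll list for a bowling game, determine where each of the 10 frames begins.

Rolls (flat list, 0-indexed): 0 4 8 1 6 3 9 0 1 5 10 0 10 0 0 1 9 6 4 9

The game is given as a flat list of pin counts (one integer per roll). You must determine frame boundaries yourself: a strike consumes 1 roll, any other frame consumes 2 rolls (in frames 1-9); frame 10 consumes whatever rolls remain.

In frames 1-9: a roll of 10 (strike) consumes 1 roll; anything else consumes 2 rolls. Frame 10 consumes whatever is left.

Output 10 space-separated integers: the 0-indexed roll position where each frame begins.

Frame 1 starts at roll index 0: rolls=0,4 (sum=4), consumes 2 rolls
Frame 2 starts at roll index 2: rolls=8,1 (sum=9), consumes 2 rolls
Frame 3 starts at roll index 4: rolls=6,3 (sum=9), consumes 2 rolls
Frame 4 starts at roll index 6: rolls=9,0 (sum=9), consumes 2 rolls
Frame 5 starts at roll index 8: rolls=1,5 (sum=6), consumes 2 rolls
Frame 6 starts at roll index 10: roll=10 (strike), consumes 1 roll
Frame 7 starts at roll index 11: rolls=0,10 (sum=10), consumes 2 rolls
Frame 8 starts at roll index 13: rolls=0,0 (sum=0), consumes 2 rolls
Frame 9 starts at roll index 15: rolls=1,9 (sum=10), consumes 2 rolls
Frame 10 starts at roll index 17: 3 remaining rolls

Answer: 0 2 4 6 8 10 11 13 15 17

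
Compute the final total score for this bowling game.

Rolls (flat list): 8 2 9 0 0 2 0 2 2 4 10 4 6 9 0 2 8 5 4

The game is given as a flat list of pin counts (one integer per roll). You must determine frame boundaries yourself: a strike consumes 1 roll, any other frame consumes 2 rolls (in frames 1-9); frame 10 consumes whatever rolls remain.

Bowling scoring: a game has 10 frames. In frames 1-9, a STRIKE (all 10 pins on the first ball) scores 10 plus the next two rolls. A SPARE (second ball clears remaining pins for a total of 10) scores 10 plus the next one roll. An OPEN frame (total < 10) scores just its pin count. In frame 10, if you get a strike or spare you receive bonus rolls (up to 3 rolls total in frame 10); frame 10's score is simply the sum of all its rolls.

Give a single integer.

Frame 1: SPARE (8+2=10). 10 + next roll (9) = 19. Cumulative: 19
Frame 2: OPEN (9+0=9). Cumulative: 28
Frame 3: OPEN (0+2=2). Cumulative: 30
Frame 4: OPEN (0+2=2). Cumulative: 32
Frame 5: OPEN (2+4=6). Cumulative: 38
Frame 6: STRIKE. 10 + next two rolls (4+6) = 20. Cumulative: 58
Frame 7: SPARE (4+6=10). 10 + next roll (9) = 19. Cumulative: 77
Frame 8: OPEN (9+0=9). Cumulative: 86
Frame 9: SPARE (2+8=10). 10 + next roll (5) = 15. Cumulative: 101
Frame 10: OPEN. Sum of all frame-10 rolls (5+4) = 9. Cumulative: 110

Answer: 110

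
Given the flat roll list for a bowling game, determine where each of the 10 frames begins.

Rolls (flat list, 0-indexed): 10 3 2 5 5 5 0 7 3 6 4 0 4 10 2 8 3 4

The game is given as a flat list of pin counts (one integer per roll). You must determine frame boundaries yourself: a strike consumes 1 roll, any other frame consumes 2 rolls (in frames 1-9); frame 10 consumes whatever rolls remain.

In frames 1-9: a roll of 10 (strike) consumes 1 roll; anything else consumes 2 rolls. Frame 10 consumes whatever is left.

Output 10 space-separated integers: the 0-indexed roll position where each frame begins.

Frame 1 starts at roll index 0: roll=10 (strike), consumes 1 roll
Frame 2 starts at roll index 1: rolls=3,2 (sum=5), consumes 2 rolls
Frame 3 starts at roll index 3: rolls=5,5 (sum=10), consumes 2 rolls
Frame 4 starts at roll index 5: rolls=5,0 (sum=5), consumes 2 rolls
Frame 5 starts at roll index 7: rolls=7,3 (sum=10), consumes 2 rolls
Frame 6 starts at roll index 9: rolls=6,4 (sum=10), consumes 2 rolls
Frame 7 starts at roll index 11: rolls=0,4 (sum=4), consumes 2 rolls
Frame 8 starts at roll index 13: roll=10 (strike), consumes 1 roll
Frame 9 starts at roll index 14: rolls=2,8 (sum=10), consumes 2 rolls
Frame 10 starts at roll index 16: 2 remaining rolls

Answer: 0 1 3 5 7 9 11 13 14 16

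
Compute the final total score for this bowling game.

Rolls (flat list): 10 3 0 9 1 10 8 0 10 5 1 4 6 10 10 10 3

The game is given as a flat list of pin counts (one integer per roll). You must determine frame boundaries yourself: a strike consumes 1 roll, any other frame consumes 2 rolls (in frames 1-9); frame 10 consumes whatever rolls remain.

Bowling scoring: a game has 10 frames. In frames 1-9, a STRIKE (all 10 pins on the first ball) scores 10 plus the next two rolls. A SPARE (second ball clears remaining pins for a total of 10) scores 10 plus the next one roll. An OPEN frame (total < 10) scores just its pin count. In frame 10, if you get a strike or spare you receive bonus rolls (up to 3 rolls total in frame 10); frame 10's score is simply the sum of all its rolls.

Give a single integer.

Answer: 157

Derivation:
Frame 1: STRIKE. 10 + next two rolls (3+0) = 13. Cumulative: 13
Frame 2: OPEN (3+0=3). Cumulative: 16
Frame 3: SPARE (9+1=10). 10 + next roll (10) = 20. Cumulative: 36
Frame 4: STRIKE. 10 + next two rolls (8+0) = 18. Cumulative: 54
Frame 5: OPEN (8+0=8). Cumulative: 62
Frame 6: STRIKE. 10 + next two rolls (5+1) = 16. Cumulative: 78
Frame 7: OPEN (5+1=6). Cumulative: 84
Frame 8: SPARE (4+6=10). 10 + next roll (10) = 20. Cumulative: 104
Frame 9: STRIKE. 10 + next two rolls (10+10) = 30. Cumulative: 134
Frame 10: STRIKE. Sum of all frame-10 rolls (10+10+3) = 23. Cumulative: 157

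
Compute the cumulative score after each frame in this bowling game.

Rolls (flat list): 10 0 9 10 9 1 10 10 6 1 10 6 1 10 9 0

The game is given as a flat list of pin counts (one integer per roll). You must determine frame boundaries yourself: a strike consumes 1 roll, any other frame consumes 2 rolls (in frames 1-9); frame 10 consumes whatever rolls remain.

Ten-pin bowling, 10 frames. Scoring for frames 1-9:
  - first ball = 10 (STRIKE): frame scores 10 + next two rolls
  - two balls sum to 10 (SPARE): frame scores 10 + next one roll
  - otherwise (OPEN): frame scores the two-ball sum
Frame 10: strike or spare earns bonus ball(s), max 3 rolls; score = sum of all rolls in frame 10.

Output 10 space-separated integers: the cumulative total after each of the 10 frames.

Answer: 19 28 48 68 94 111 118 135 142 161

Derivation:
Frame 1: STRIKE. 10 + next two rolls (0+9) = 19. Cumulative: 19
Frame 2: OPEN (0+9=9). Cumulative: 28
Frame 3: STRIKE. 10 + next two rolls (9+1) = 20. Cumulative: 48
Frame 4: SPARE (9+1=10). 10 + next roll (10) = 20. Cumulative: 68
Frame 5: STRIKE. 10 + next two rolls (10+6) = 26. Cumulative: 94
Frame 6: STRIKE. 10 + next two rolls (6+1) = 17. Cumulative: 111
Frame 7: OPEN (6+1=7). Cumulative: 118
Frame 8: STRIKE. 10 + next two rolls (6+1) = 17. Cumulative: 135
Frame 9: OPEN (6+1=7). Cumulative: 142
Frame 10: STRIKE. Sum of all frame-10 rolls (10+9+0) = 19. Cumulative: 161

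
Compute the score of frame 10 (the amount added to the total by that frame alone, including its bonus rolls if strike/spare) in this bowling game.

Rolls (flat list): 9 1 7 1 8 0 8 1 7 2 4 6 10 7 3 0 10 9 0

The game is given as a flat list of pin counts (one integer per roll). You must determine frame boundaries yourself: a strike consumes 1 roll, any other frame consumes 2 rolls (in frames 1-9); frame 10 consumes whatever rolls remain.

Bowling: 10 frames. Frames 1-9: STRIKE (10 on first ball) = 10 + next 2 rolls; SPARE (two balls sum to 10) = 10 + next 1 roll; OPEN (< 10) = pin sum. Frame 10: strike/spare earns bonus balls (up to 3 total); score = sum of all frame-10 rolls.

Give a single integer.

Frame 1: SPARE (9+1=10). 10 + next roll (7) = 17. Cumulative: 17
Frame 2: OPEN (7+1=8). Cumulative: 25
Frame 3: OPEN (8+0=8). Cumulative: 33
Frame 4: OPEN (8+1=9). Cumulative: 42
Frame 5: OPEN (7+2=9). Cumulative: 51
Frame 6: SPARE (4+6=10). 10 + next roll (10) = 20. Cumulative: 71
Frame 7: STRIKE. 10 + next two rolls (7+3) = 20. Cumulative: 91
Frame 8: SPARE (7+3=10). 10 + next roll (0) = 10. Cumulative: 101
Frame 9: SPARE (0+10=10). 10 + next roll (9) = 19. Cumulative: 120
Frame 10: OPEN. Sum of all frame-10 rolls (9+0) = 9. Cumulative: 129

Answer: 9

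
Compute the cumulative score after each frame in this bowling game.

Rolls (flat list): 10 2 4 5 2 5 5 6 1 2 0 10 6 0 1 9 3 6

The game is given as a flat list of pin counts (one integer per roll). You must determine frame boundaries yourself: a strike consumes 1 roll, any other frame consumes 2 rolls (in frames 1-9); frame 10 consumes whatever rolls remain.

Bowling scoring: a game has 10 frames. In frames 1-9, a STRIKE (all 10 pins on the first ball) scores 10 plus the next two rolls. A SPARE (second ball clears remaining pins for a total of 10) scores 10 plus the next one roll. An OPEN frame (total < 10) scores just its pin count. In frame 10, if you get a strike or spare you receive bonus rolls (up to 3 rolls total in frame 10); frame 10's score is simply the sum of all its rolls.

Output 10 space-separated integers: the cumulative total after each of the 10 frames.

Frame 1: STRIKE. 10 + next two rolls (2+4) = 16. Cumulative: 16
Frame 2: OPEN (2+4=6). Cumulative: 22
Frame 3: OPEN (5+2=7). Cumulative: 29
Frame 4: SPARE (5+5=10). 10 + next roll (6) = 16. Cumulative: 45
Frame 5: OPEN (6+1=7). Cumulative: 52
Frame 6: OPEN (2+0=2). Cumulative: 54
Frame 7: STRIKE. 10 + next two rolls (6+0) = 16. Cumulative: 70
Frame 8: OPEN (6+0=6). Cumulative: 76
Frame 9: SPARE (1+9=10). 10 + next roll (3) = 13. Cumulative: 89
Frame 10: OPEN. Sum of all frame-10 rolls (3+6) = 9. Cumulative: 98

Answer: 16 22 29 45 52 54 70 76 89 98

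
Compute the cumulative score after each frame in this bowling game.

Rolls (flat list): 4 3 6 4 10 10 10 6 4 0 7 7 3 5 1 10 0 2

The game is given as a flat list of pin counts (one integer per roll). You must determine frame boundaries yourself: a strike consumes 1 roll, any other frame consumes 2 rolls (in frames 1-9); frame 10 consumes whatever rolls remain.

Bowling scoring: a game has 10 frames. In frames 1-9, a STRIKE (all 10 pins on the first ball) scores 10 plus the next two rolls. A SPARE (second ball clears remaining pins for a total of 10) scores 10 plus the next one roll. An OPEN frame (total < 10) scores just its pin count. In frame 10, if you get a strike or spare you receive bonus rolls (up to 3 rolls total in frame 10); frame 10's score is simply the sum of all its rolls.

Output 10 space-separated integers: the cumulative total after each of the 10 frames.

Frame 1: OPEN (4+3=7). Cumulative: 7
Frame 2: SPARE (6+4=10). 10 + next roll (10) = 20. Cumulative: 27
Frame 3: STRIKE. 10 + next two rolls (10+10) = 30. Cumulative: 57
Frame 4: STRIKE. 10 + next two rolls (10+6) = 26. Cumulative: 83
Frame 5: STRIKE. 10 + next two rolls (6+4) = 20. Cumulative: 103
Frame 6: SPARE (6+4=10). 10 + next roll (0) = 10. Cumulative: 113
Frame 7: OPEN (0+7=7). Cumulative: 120
Frame 8: SPARE (7+3=10). 10 + next roll (5) = 15. Cumulative: 135
Frame 9: OPEN (5+1=6). Cumulative: 141
Frame 10: STRIKE. Sum of all frame-10 rolls (10+0+2) = 12. Cumulative: 153

Answer: 7 27 57 83 103 113 120 135 141 153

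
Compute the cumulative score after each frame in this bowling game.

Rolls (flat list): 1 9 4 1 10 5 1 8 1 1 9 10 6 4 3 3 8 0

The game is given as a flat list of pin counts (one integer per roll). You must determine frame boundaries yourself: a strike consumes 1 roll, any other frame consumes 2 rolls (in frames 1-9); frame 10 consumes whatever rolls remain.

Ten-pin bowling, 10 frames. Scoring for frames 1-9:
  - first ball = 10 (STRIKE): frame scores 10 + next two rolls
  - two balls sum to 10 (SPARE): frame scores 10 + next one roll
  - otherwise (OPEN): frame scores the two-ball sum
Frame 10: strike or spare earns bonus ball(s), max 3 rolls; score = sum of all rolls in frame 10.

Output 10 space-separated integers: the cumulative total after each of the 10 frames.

Answer: 14 19 35 41 50 70 90 103 109 117

Derivation:
Frame 1: SPARE (1+9=10). 10 + next roll (4) = 14. Cumulative: 14
Frame 2: OPEN (4+1=5). Cumulative: 19
Frame 3: STRIKE. 10 + next two rolls (5+1) = 16. Cumulative: 35
Frame 4: OPEN (5+1=6). Cumulative: 41
Frame 5: OPEN (8+1=9). Cumulative: 50
Frame 6: SPARE (1+9=10). 10 + next roll (10) = 20. Cumulative: 70
Frame 7: STRIKE. 10 + next two rolls (6+4) = 20. Cumulative: 90
Frame 8: SPARE (6+4=10). 10 + next roll (3) = 13. Cumulative: 103
Frame 9: OPEN (3+3=6). Cumulative: 109
Frame 10: OPEN. Sum of all frame-10 rolls (8+0) = 8. Cumulative: 117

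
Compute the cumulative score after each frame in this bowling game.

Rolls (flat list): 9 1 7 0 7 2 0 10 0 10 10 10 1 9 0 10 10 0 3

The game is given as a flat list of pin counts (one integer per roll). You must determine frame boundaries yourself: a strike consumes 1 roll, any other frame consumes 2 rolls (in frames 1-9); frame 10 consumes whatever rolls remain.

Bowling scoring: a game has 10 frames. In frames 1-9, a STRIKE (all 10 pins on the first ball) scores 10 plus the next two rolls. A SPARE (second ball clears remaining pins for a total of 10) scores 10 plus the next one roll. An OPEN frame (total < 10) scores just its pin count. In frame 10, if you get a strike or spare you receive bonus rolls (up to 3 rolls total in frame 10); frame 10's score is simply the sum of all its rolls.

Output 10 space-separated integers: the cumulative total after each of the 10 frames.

Frame 1: SPARE (9+1=10). 10 + next roll (7) = 17. Cumulative: 17
Frame 2: OPEN (7+0=7). Cumulative: 24
Frame 3: OPEN (7+2=9). Cumulative: 33
Frame 4: SPARE (0+10=10). 10 + next roll (0) = 10. Cumulative: 43
Frame 5: SPARE (0+10=10). 10 + next roll (10) = 20. Cumulative: 63
Frame 6: STRIKE. 10 + next two rolls (10+1) = 21. Cumulative: 84
Frame 7: STRIKE. 10 + next two rolls (1+9) = 20. Cumulative: 104
Frame 8: SPARE (1+9=10). 10 + next roll (0) = 10. Cumulative: 114
Frame 9: SPARE (0+10=10). 10 + next roll (10) = 20. Cumulative: 134
Frame 10: STRIKE. Sum of all frame-10 rolls (10+0+3) = 13. Cumulative: 147

Answer: 17 24 33 43 63 84 104 114 134 147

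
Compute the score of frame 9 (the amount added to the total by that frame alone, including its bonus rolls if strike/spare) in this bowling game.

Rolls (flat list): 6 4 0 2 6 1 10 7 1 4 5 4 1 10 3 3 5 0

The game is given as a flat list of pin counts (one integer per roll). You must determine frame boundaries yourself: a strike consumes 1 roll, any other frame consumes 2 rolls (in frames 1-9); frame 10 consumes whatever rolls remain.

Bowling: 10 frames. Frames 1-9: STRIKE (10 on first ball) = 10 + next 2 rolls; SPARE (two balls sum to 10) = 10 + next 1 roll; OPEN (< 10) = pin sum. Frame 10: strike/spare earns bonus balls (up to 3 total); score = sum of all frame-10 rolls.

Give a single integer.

Frame 1: SPARE (6+4=10). 10 + next roll (0) = 10. Cumulative: 10
Frame 2: OPEN (0+2=2). Cumulative: 12
Frame 3: OPEN (6+1=7). Cumulative: 19
Frame 4: STRIKE. 10 + next two rolls (7+1) = 18. Cumulative: 37
Frame 5: OPEN (7+1=8). Cumulative: 45
Frame 6: OPEN (4+5=9). Cumulative: 54
Frame 7: OPEN (4+1=5). Cumulative: 59
Frame 8: STRIKE. 10 + next two rolls (3+3) = 16. Cumulative: 75
Frame 9: OPEN (3+3=6). Cumulative: 81
Frame 10: OPEN. Sum of all frame-10 rolls (5+0) = 5. Cumulative: 86

Answer: 6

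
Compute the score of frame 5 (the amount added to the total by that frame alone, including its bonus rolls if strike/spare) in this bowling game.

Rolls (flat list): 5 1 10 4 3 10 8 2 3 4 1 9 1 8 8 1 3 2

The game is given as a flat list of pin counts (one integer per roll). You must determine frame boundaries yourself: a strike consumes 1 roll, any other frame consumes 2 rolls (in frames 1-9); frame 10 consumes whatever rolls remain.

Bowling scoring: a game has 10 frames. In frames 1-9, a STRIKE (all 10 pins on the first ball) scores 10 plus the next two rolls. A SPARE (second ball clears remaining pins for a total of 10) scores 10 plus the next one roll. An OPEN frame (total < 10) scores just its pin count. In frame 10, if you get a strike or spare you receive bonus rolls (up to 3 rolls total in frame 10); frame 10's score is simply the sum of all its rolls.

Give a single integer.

Answer: 13

Derivation:
Frame 1: OPEN (5+1=6). Cumulative: 6
Frame 2: STRIKE. 10 + next two rolls (4+3) = 17. Cumulative: 23
Frame 3: OPEN (4+3=7). Cumulative: 30
Frame 4: STRIKE. 10 + next two rolls (8+2) = 20. Cumulative: 50
Frame 5: SPARE (8+2=10). 10 + next roll (3) = 13. Cumulative: 63
Frame 6: OPEN (3+4=7). Cumulative: 70
Frame 7: SPARE (1+9=10). 10 + next roll (1) = 11. Cumulative: 81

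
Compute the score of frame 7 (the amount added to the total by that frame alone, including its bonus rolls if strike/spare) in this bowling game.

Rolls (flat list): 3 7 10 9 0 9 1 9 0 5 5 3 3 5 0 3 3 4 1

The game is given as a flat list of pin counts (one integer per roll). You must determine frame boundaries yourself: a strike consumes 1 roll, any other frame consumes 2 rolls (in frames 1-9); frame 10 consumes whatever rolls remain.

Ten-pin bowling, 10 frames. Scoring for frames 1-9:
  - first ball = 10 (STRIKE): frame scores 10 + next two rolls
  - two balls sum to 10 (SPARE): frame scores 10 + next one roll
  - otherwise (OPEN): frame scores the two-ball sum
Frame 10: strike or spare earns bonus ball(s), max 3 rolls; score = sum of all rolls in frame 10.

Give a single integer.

Answer: 6

Derivation:
Frame 1: SPARE (3+7=10). 10 + next roll (10) = 20. Cumulative: 20
Frame 2: STRIKE. 10 + next two rolls (9+0) = 19. Cumulative: 39
Frame 3: OPEN (9+0=9). Cumulative: 48
Frame 4: SPARE (9+1=10). 10 + next roll (9) = 19. Cumulative: 67
Frame 5: OPEN (9+0=9). Cumulative: 76
Frame 6: SPARE (5+5=10). 10 + next roll (3) = 13. Cumulative: 89
Frame 7: OPEN (3+3=6). Cumulative: 95
Frame 8: OPEN (5+0=5). Cumulative: 100
Frame 9: OPEN (3+3=6). Cumulative: 106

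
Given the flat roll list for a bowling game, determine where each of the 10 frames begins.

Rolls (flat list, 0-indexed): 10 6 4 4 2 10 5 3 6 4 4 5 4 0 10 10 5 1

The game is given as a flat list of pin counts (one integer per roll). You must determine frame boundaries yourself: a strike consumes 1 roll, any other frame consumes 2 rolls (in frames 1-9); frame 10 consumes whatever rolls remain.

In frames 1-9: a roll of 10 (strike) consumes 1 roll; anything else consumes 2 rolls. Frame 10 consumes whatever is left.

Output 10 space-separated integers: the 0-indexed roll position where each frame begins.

Frame 1 starts at roll index 0: roll=10 (strike), consumes 1 roll
Frame 2 starts at roll index 1: rolls=6,4 (sum=10), consumes 2 rolls
Frame 3 starts at roll index 3: rolls=4,2 (sum=6), consumes 2 rolls
Frame 4 starts at roll index 5: roll=10 (strike), consumes 1 roll
Frame 5 starts at roll index 6: rolls=5,3 (sum=8), consumes 2 rolls
Frame 6 starts at roll index 8: rolls=6,4 (sum=10), consumes 2 rolls
Frame 7 starts at roll index 10: rolls=4,5 (sum=9), consumes 2 rolls
Frame 8 starts at roll index 12: rolls=4,0 (sum=4), consumes 2 rolls
Frame 9 starts at roll index 14: roll=10 (strike), consumes 1 roll
Frame 10 starts at roll index 15: 3 remaining rolls

Answer: 0 1 3 5 6 8 10 12 14 15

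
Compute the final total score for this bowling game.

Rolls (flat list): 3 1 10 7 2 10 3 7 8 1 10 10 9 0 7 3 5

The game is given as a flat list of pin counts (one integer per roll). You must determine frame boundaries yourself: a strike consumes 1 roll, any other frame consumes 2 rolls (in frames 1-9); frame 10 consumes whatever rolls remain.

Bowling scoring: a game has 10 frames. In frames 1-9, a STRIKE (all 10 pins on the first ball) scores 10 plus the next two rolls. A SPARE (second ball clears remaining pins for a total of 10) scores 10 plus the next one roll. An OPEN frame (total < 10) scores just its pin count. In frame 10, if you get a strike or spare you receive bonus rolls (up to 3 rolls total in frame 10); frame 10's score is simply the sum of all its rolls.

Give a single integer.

Answer: 151

Derivation:
Frame 1: OPEN (3+1=4). Cumulative: 4
Frame 2: STRIKE. 10 + next two rolls (7+2) = 19. Cumulative: 23
Frame 3: OPEN (7+2=9). Cumulative: 32
Frame 4: STRIKE. 10 + next two rolls (3+7) = 20. Cumulative: 52
Frame 5: SPARE (3+7=10). 10 + next roll (8) = 18. Cumulative: 70
Frame 6: OPEN (8+1=9). Cumulative: 79
Frame 7: STRIKE. 10 + next two rolls (10+9) = 29. Cumulative: 108
Frame 8: STRIKE. 10 + next two rolls (9+0) = 19. Cumulative: 127
Frame 9: OPEN (9+0=9). Cumulative: 136
Frame 10: SPARE. Sum of all frame-10 rolls (7+3+5) = 15. Cumulative: 151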